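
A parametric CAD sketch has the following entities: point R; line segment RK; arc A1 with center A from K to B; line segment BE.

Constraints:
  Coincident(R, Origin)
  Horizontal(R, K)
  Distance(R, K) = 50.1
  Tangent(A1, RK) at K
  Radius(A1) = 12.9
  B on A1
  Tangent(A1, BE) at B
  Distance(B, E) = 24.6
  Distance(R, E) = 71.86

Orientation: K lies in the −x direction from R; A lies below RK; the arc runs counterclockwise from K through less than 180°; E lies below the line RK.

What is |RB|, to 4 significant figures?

64.51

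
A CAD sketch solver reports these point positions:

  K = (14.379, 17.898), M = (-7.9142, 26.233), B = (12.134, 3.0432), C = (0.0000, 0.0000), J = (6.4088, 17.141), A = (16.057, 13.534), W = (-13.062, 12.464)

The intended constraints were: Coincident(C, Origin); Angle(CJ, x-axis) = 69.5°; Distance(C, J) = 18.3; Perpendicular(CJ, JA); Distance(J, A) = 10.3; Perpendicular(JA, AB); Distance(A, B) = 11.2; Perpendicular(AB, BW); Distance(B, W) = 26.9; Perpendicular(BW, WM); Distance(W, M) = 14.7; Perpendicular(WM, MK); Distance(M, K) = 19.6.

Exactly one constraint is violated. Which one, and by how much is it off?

Distance(M, K) = 19.6 — off by 4.20.

C = (0.00, 0.00) ✓; CJ at 69.50° ✓; |CJ| = 18.30 ✓; ∠(CJ, JA) = 90.00° ✓; |JA| = 10.30 ✓; ∠(JA, AB) = 90.00° ✓; |AB| = 11.20 ✓; ∠(AB, BW) = 90.00° ✓; |BW| = 26.90 ✓; ∠(BW, WM) = 90.00° ✓; |WM| = 14.70 ✓; ∠(WM, MK) = 90.00° ✓; |MK| = 23.80 ✗.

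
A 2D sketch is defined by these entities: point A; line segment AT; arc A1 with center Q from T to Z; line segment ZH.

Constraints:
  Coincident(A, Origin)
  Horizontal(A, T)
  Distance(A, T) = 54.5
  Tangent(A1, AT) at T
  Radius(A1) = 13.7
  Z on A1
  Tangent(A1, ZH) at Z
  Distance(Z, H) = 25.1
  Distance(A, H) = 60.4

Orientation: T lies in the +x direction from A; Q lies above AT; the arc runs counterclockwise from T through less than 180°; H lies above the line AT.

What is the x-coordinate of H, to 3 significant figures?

44.7

Checks: A.y = 0.00, T.y = 0.00 ✓; |QZ| = 13.70 ✓; ∠(QZ, ZH) = 90.00° ✓; |ZH| = 25.10 ✓; |AH| = 60.40 ✓.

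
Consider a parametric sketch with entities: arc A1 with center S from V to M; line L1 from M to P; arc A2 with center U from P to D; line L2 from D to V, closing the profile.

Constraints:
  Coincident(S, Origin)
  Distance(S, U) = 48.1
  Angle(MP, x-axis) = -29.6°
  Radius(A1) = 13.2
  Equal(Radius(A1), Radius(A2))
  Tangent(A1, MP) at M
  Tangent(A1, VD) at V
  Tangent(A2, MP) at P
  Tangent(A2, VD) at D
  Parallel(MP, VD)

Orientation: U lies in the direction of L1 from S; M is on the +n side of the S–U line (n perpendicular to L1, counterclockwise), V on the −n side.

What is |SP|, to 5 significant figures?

49.878

Tangency of A1 to both parallel lines with radius 13.2 puts M and V at S ± 13.2·n: M = (6.5200, 11.477), V = (-6.5200, -11.477). Equal radii place P and D the same way about U: P = U + 13.2·n = (48.343, -12.281), D = U − 13.2·n = (35.303, -35.236). Then |SP| = |P − S| = 49.878.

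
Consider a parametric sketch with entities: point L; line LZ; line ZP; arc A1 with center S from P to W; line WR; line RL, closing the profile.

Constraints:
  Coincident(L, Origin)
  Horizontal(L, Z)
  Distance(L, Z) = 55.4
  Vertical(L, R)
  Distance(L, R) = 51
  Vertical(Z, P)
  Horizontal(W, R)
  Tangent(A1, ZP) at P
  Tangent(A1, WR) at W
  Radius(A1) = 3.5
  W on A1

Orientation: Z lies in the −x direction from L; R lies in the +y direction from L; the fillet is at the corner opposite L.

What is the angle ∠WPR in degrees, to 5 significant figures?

41.385°

L is at the origin; L and Z share the same y with |LZ| = 55.4 and Z on the −x side, so Z = (-55.400, 0.0000). LR is vertical with |LR| = 51.0 and R on the +y side, so R = (0.0000, 51.000). The virtual corner opposite L is at (-55.400, 51.000). A1 meets ZP tangentially, so SP is at right angles to ZP and A1 meets WR tangentially, so SW is at right angles to WR, with radius 3.5, so the center S sits 3.5 in from both sides at S = (-51.900, 47.500). That places the tangent points at P = (-55.400, 47.500) on ZP and W = (-51.900, 51.000) on WR. Then cos ∠WPR = PW·PR / (|PW||PR|), giving 41.385°.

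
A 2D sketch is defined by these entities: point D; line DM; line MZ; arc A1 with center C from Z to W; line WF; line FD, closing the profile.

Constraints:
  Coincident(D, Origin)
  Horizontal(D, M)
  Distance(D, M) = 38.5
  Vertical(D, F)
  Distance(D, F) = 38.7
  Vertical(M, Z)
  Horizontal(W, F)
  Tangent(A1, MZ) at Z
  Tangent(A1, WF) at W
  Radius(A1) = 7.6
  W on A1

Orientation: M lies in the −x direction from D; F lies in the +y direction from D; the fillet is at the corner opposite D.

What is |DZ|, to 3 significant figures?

49.5

D is at the origin; D and M share the same y with |DM| = 38.5 and M on the −x side, so M = (-38.5, 0.00). DF is vertical with |DF| = 38.7 and F on the +y side, so F = (0.00, 38.7). The virtual corner opposite D is at (-38.5, 38.7). Since A1 is tangent to MZ there, CZ ⟂ MZ and tangency of A1 to WF means the radius CW is perpendicular to WF, with radius 7.6, so the center C sits 7.6 in from both sides at C = (-30.9, 31.1). That places the tangent points at Z = (-38.5, 31.1) on MZ and W = (-30.9, 38.7) on WF. Then |DZ| = |Z − D| = 49.5.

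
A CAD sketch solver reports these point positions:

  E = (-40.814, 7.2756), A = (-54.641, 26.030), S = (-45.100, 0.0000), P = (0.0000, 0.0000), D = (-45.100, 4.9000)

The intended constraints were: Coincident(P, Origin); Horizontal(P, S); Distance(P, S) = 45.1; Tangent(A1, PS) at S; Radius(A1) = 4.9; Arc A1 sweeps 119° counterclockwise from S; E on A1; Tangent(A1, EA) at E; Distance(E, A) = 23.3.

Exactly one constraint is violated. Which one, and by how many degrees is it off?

Tangent(A1, EA) at E — off by 7.40°.

P = (0.00, 0.00) ✓; P.y = 0.00, S.y = 0.00 ✓; |PS| = 45.10 ✓; ∠(DS, SP) = 90.00° ✓; |DS| = 4.900 ✓; bearing(D→E) − bearing(D→S) = 119.0° ✓; |DE| = 4.900 ✓; ∠(DE, EA) = 82.60° ✗; |EA| = 23.30 ✓.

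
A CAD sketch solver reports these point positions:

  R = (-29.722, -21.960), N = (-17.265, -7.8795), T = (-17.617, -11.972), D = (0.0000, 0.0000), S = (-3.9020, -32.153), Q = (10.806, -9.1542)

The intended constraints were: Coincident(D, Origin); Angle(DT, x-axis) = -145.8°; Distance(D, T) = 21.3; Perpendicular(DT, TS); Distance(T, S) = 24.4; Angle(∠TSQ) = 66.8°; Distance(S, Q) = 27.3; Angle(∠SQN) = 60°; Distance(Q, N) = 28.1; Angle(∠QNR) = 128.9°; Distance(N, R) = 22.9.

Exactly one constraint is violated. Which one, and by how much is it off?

Distance(N, R) = 22.9 — off by 4.10.

D = (0.00, 0.00) ✓; DT at -145.8° ✓; |DT| = 21.30 ✓; ∠(DT, TS) = 90.00° ✓; |TS| = 24.40 ✓; ∠TSQ = 66.80° ✓; |SQ| = 27.30 ✓; ∠SQN = 60.00° ✓; |QN| = 28.10 ✓; ∠QNR = 128.9° ✓; |NR| = 18.80 ✗.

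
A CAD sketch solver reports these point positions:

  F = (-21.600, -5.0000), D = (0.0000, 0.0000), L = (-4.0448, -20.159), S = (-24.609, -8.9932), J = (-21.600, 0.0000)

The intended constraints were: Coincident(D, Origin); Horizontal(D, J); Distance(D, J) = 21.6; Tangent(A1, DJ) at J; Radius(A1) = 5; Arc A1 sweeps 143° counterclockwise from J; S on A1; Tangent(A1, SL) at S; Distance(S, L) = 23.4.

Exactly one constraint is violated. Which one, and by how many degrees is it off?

Tangent(A1, SL) at S — off by 8.50°.

D = (0.00, 0.00) ✓; D.y = 0.00, J.y = 0.00 ✓; |DJ| = 21.60 ✓; ∠(FJ, JD) = 90.00° ✓; |FJ| = 5.000 ✓; bearing(F→S) − bearing(F→J) = 143.0° ✓; |FS| = 5.000 ✓; ∠(FS, SL) = 81.50° ✗; |SL| = 23.40 ✓.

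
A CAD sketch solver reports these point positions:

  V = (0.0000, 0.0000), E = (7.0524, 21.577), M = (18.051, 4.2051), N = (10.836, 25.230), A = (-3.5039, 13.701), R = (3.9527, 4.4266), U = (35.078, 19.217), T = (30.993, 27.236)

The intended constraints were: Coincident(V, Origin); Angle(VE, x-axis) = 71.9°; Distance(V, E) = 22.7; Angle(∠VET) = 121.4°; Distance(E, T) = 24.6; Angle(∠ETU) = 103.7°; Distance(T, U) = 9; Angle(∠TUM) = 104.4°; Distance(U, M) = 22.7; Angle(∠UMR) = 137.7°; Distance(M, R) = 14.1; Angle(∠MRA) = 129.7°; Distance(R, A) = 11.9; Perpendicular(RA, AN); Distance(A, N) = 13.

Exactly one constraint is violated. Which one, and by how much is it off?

Distance(A, N) = 13 — off by 5.40.

V = (0.00, 0.00) ✓; VE at 71.90° ✓; |VE| = 22.70 ✓; ∠VET = 121.4° ✓; |ET| = 24.60 ✓; ∠ETU = 103.7° ✓; |TU| = 9.000 ✓; ∠TUM = 104.4° ✓; |UM| = 22.70 ✓; ∠UMR = 137.7° ✓; |MR| = 14.10 ✓; ∠MRA = 129.7° ✓; |RA| = 11.90 ✓; ∠(RA, AN) = 90.00° ✓; |AN| = 18.40 ✗.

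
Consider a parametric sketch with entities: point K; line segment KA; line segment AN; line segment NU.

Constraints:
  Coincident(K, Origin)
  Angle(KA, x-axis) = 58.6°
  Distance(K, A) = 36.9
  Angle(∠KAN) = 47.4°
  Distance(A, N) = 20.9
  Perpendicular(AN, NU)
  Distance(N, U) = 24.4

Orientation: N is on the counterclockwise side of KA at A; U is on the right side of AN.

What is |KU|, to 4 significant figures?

51.72

∠KAN = 47.4°, so AN runs at 58.6° + (180° − 47.4°) = 191.2° from the x-axis; with |AN| = 20.9, N = A + 20.9·(cos 191.2°, sin 191.2°) = (-1.277, 27.44). The perpendicularity gives NU at right angles to AN; with |NU| = 24.4 on the right of AN, U = N + 24.4·(-0.1942, 0.9810) = (-6.016, 51.37). Then |KU| = |U − K| = 51.72.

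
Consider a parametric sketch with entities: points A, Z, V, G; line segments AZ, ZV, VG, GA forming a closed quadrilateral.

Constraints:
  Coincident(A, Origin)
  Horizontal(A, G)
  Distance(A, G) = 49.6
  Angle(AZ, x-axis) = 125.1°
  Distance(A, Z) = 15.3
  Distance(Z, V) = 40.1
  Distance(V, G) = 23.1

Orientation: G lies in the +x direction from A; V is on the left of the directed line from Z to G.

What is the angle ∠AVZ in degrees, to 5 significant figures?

22.004°

Checks: |ZV| = 40.10 ✓; |VG| = 23.10 ✓.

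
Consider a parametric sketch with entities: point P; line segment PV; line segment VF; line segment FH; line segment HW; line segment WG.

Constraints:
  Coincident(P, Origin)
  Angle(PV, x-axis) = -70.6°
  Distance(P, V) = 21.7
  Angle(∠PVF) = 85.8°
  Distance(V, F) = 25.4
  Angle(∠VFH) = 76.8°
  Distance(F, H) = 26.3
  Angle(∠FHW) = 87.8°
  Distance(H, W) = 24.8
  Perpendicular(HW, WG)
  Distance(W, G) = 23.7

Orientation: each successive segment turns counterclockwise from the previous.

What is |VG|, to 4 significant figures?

4.223

P is at the origin; PV runs at -70.6° with length 21.7, so V = (7.208, -20.47). ∠PVF = 85.8° gives VF at 23.60° from the x-axis; with |VF| = 25.4, F = (30.48, -10.30). ∠VFH = 76.8° gives FH at 126.8° from the x-axis; with |FH| = 26.3, H = (14.73, 10.76). ∠FHW = 87.8° gives HW at -141.0° from the x-axis; with |HW| = 24.8, W = (-4.544, -4.847). The perpendicularity gives WG at right angles to HW, so WG runs at -51.00°; with |WG| = 23.7, G = (10.37, -23.27). Then |VG| = |G − V| = 4.223.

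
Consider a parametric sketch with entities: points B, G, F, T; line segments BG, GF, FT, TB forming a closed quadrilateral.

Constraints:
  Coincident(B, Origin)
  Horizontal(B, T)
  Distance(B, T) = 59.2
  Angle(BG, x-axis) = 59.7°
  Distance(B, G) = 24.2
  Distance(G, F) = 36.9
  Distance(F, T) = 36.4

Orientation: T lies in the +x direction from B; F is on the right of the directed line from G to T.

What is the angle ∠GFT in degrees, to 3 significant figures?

89.1°

B is at the origin; BT is horizontal with |BT| = 59.2 and T in +x, so T = (59.2, 0). BG runs at 59.7° with |BG| = 24.2, so G = (12.2, 20.9). F is determined by |GF| = 36.9 and |FT| = 36.4 together: it lies at the intersection of circle(G, 36.9) and circle(T, 36.4). With |GT| = 51.4, the foot of the radical line on GT is 26.1 from G and the perpendicular offset is √(36.9² − 26.1²) = 26.1. Taking the right-of-GT solution: F = (25.4, -13.6).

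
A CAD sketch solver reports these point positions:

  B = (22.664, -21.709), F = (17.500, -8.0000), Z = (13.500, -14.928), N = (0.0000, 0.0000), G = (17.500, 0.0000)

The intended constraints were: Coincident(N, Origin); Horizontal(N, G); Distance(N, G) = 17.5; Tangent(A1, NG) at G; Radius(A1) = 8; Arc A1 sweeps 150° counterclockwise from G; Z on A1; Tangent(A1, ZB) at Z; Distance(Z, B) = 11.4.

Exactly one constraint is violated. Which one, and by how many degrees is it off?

Tangent(A1, ZB) at Z — off by 6.50°.

N = (0.00, 0.00) ✓; N.y = 0.00, G.y = 0.00 ✓; |NG| = 17.50 ✓; ∠(FG, GN) = 90.00° ✓; |FG| = 8.000 ✓; bearing(F→Z) − bearing(F→G) = 150.0° ✓; |FZ| = 8.000 ✓; ∠(FZ, ZB) = 96.50° ✗; |ZB| = 11.40 ✓.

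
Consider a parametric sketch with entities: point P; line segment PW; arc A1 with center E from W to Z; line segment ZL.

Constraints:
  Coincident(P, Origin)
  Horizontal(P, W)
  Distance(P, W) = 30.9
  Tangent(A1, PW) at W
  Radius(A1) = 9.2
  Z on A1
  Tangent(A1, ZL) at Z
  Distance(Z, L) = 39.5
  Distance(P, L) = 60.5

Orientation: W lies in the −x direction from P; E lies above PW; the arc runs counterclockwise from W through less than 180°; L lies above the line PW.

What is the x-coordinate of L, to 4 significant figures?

-34.67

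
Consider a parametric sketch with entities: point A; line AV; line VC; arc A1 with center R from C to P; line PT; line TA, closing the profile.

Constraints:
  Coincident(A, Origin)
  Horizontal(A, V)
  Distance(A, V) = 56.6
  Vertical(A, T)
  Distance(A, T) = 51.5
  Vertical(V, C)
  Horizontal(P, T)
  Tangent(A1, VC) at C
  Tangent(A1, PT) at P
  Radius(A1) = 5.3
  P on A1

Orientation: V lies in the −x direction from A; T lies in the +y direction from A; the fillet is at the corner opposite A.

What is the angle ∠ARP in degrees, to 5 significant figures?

132.01°

The virtual corner opposite A is at (-56.600, 51.500). Tangency of A1 to VC means the radius RC is perpendicular to VC and the tangent condition forces RP to be normal to PT, with radius 5.3, so the center R sits 5.3 in from both sides at R = (-51.300, 46.200). That places the tangent points at C = (-56.600, 46.200) on VC and P = (-51.300, 51.500) on PT. Then cos ∠ARP = RA·RP / (|RA||RP|), giving 132.01°.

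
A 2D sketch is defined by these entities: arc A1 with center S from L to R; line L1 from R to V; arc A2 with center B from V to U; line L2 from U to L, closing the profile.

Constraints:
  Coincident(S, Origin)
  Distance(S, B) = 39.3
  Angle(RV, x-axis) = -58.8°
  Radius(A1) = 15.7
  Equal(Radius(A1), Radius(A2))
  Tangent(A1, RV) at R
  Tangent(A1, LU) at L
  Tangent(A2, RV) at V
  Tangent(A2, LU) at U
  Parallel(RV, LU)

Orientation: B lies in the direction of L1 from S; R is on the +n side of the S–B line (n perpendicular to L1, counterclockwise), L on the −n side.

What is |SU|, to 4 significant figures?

42.32

Tangency of A1 to both parallel lines with radius 15.7 puts R and L at S ± 15.7·n: R = (13.43, 8.133), L = (-13.43, -8.133). Equal radii place V and U the same way about B: V = B + 15.7·n = (33.79, -25.48), U = B − 15.7·n = (6.929, -41.75). Then |SU| = |U − S| = 42.32.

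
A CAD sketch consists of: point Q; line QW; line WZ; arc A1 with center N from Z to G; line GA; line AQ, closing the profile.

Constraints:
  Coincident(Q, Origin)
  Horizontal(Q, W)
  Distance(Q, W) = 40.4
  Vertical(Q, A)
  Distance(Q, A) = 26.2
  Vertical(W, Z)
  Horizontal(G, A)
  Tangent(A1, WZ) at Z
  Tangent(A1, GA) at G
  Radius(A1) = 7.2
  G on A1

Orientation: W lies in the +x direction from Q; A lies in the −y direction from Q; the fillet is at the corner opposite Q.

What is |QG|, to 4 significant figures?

42.29

Q is at the origin; QW is horizontal with |QW| = 40.4 and W on the +x side, so W = (40.40, 0.000). QA is vertical with |QA| = 26.2 and A on the −y side, so A = (0.000, -26.20). The virtual corner opposite Q is at (40.40, -26.20). A1 meets WZ tangentially, so NZ is at right angles to WZ and A1 meets GA tangentially, so NG is at right angles to GA, with radius 7.2, so the center N sits 7.2 in from both sides at N = (33.20, -19.00). That places the tangent points at Z = (40.40, -19.00) on WZ and G = (33.20, -26.20) on GA. Then |QG| = |G − Q| = 42.29.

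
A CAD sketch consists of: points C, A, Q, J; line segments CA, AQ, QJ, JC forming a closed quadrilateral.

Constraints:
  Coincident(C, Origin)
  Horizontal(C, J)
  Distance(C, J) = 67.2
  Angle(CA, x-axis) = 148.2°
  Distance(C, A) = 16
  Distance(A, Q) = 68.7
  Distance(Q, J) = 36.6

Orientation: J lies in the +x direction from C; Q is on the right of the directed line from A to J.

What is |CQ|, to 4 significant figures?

52.70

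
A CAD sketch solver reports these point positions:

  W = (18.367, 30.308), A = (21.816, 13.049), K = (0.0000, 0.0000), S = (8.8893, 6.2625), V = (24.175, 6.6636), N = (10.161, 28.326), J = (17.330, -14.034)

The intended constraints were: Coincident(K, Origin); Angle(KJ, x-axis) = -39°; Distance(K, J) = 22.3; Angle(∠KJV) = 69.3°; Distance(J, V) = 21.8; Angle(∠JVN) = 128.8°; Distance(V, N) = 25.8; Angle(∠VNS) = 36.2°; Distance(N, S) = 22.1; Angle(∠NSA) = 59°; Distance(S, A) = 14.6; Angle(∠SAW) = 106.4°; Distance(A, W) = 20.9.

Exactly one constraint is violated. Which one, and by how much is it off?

Distance(A, W) = 20.9 — off by 3.30.

K = (0.00, 0.00) ✓; KJ at -39.00° ✓; |KJ| = 22.30 ✓; ∠KJV = 69.30° ✓; |JV| = 21.80 ✓; ∠JVN = 128.8° ✓; |VN| = 25.80 ✓; ∠VNS = 36.20° ✓; |NS| = 22.10 ✓; ∠NSA = 59.00° ✓; |SA| = 14.60 ✓; ∠SAW = 106.4° ✓; |AW| = 17.60 ✗.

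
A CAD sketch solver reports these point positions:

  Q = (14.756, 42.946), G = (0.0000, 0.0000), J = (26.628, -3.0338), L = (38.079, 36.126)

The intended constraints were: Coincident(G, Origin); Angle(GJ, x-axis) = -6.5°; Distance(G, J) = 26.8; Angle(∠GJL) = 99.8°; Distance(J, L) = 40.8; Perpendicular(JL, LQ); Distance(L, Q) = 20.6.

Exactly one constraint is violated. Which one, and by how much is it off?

Distance(L, Q) = 20.6 — off by 3.70.

G = (0.00, 0.00) ✓; GJ at -6.500° ✓; |GJ| = 26.80 ✓; ∠GJL = 99.80° ✓; |JL| = 40.80 ✓; ∠(JL, LQ) = 90.00° ✓; |LQ| = 24.30 ✗.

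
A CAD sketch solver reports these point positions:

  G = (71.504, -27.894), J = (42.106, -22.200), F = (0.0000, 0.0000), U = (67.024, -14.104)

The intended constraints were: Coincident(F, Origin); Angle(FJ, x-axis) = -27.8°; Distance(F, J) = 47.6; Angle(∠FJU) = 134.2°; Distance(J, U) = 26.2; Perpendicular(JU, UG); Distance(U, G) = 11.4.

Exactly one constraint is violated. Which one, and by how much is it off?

Distance(U, G) = 11.4 — off by 3.10.

F = (0.00, 0.00) ✓; FJ at -27.80° ✓; |FJ| = 47.60 ✓; ∠FJU = 134.2° ✓; |JU| = 26.20 ✓; ∠(JU, UG) = 90.00° ✓; |UG| = 14.50 ✗.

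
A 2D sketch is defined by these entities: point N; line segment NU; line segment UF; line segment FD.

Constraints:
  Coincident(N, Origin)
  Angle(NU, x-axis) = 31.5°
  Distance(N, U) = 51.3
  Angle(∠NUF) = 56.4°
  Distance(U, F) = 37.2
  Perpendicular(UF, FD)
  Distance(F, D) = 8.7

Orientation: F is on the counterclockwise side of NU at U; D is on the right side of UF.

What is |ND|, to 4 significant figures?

52.18

N is at the origin; NU runs at 31.5° with length 51.3, so U = 51.3·(cos 31.5°, sin 31.5°) = (43.74, 26.80). ∠NUF = 56.4°, so UF runs at 31.5° + (180° − 56.4°) = 155.1° from the x-axis; with |UF| = 37.2, F = U + 37.2·(cos 155.1°, sin 155.1°) = (9.998, 42.47). UF ⟂ FD; with |FD| = 8.7 on the right of UF, D = F + 8.7·(0.4210, 0.9070) = (13.66, 50.36). Then |ND| = |D − N| = 52.18.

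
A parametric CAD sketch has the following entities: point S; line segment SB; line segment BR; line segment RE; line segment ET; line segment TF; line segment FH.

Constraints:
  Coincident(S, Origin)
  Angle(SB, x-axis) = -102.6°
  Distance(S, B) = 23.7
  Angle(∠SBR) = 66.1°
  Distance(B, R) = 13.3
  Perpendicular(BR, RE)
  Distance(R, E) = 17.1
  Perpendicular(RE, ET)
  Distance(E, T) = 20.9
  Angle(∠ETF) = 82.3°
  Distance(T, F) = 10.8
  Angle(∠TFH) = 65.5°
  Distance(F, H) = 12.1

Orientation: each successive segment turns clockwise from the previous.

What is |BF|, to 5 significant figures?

8.8761

S is at the origin; SB runs at -102.6° with length 23.7, so B = (-5.1700, -23.129). ∠SBR = 66.1° gives BR at 143.50° from the x-axis; with |BR| = 13.3, R = (-15.861, -15.218). The perpendicularity gives RE at right angles to BR, so RE runs at 53.500°; with |RE| = 17.1, E = (-5.6898, -1.4721). The perpendicularity gives ET at right angles to RE, so ET runs at -36.500°; with |ET| = 20.9, T = (11.111, -13.904). ∠ETF = 82.3° gives TF at -134.20° from the x-axis; with |TF| = 10.8, F = (3.5814, -21.647). Then |BF| = |F − B| = 8.8761.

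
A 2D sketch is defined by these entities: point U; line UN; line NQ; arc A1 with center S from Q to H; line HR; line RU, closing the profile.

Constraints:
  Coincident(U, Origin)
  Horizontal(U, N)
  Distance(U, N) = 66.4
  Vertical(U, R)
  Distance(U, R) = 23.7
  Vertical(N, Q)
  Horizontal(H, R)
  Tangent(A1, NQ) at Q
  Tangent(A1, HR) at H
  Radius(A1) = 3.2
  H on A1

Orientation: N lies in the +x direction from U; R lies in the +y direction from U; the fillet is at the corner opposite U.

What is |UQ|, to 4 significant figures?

69.49

U is at the origin; U and N share the same y with |UN| = 66.4 and N on the +x side, so N = (66.40, 0.000). U and R share the same x with |UR| = 23.7 and R on the +y side, so R = (0.000, 23.70). The virtual corner opposite U is at (66.40, 23.70). Since A1 is tangent to NQ there, SQ ⟂ NQ and A1 meets HR tangentially, so SH is at right angles to HR, with radius 3.2, so the center S sits 3.2 in from both sides at S = (63.20, 20.50). That places the tangent points at Q = (66.40, 20.50) on NQ and H = (63.20, 23.70) on HR. Then |UQ| = |Q − U| = 69.49.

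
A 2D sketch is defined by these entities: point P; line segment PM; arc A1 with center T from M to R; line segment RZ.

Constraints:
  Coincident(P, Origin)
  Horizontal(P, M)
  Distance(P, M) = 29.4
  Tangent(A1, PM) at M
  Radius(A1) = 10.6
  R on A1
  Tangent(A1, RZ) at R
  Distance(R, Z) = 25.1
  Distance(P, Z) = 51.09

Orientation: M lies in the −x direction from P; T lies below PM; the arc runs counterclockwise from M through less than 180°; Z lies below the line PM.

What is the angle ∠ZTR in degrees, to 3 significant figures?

67.1°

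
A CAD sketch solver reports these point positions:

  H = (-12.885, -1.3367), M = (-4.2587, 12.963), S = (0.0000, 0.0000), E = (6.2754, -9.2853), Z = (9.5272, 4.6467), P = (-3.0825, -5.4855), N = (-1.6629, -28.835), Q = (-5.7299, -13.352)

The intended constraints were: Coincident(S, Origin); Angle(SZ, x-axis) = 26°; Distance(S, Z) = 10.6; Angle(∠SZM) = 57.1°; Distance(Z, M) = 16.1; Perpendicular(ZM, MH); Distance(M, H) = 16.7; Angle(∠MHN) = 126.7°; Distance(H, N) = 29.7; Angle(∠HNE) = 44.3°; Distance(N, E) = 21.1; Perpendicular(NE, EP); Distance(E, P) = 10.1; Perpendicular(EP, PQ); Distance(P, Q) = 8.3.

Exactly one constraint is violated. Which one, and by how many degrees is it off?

Perpendicular(EP, PQ) — off by 3.50°.

S = (0.00, 0.00) ✓; SZ at 26.00° ✓; |SZ| = 10.60 ✓; ∠SZM = 57.10° ✓; |ZM| = 16.10 ✓; ∠(ZM, MH) = 90.00° ✓; |MH| = 16.70 ✓; ∠MHN = 126.7° ✓; |HN| = 29.70 ✓; ∠HNE = 44.30° ✓; |NE| = 21.10 ✓; ∠(NE, EP) = 90.00° ✓; |EP| = 10.10 ✓; ∠(EP, PQ) = 93.50° ✗; |PQ| = 8.300 ✓.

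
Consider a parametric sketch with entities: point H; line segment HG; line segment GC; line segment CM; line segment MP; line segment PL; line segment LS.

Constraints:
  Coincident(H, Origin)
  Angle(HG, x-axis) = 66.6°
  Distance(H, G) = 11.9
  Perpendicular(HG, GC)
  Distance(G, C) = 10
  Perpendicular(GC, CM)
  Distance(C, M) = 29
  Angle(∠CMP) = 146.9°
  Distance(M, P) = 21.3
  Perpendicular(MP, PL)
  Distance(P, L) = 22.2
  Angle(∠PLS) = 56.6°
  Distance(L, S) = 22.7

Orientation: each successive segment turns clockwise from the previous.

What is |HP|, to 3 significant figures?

35.0

H is at the origin; HG runs at 66.6° with length 11.9, so G = (4.73, 10.9). The perpendicularity gives GC at right angles to HG, so GC runs at -23.4°; with |GC| = 10.0, C = (13.9, 6.95). The perpendicularity gives CM at right angles to GC, so CM runs at -113°; with |CM| = 29.0, M = (2.39, -19.7). ∠CMP = 146.9° gives MP at -146° from the x-axis; with |MP| = 21.3, P = (-15.4, -31.4). Then |HP| = |P − H| = 35.0.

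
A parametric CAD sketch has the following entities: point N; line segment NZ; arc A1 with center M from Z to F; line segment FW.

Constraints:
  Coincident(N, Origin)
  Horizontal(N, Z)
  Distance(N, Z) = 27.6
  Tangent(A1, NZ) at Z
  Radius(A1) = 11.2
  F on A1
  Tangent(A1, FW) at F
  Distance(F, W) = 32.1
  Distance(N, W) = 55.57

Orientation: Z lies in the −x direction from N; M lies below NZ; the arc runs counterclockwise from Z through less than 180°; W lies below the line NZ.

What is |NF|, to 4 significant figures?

40.81

N is at the origin; NZ is horizontal with |NZ| = 27.6 and Z on the −x side, so Z = (-27.60, 0.000). Tangency of A1 to NZ means the radius MZ is perpendicular to NZ, so M = Z + (0, -11.2) = (-27.60, -11.20). Since MF ⟂ FW (tangency), |MW| = √(11.2² + 32.1²) = 34.00 regardless of where F sits on A1. So W lies on both circle(N, 55.57) and circle(M, 34.00); the below-NZ intersection is W = (-32.90, -44.78). F is the foot of the tangent from W: F = (-38.62, -13.19).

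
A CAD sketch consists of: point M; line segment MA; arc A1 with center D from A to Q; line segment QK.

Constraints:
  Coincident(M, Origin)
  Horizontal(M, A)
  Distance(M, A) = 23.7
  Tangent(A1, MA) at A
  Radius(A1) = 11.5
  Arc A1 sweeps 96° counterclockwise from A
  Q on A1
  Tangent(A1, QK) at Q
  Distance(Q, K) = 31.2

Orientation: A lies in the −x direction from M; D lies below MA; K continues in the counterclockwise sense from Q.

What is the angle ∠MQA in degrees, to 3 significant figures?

28.1°

M is at the origin; M and A share the same y with |MA| = 23.7 and A on the −x side, so A = (-23.7, 0.00). A1 meets MA tangentially, so DA is at right angles to MA, so D = A + (0, -11.5) = (-23.7, -11.5). On A1, A sits at bearing 90° from D; a 96° counterclockwise sweep puts Q at bearing 186°, so Q = D + 11.5·(cos 186°, sin 186°) = (-35.1, -12.7). Then cos ∠MQA = QM·QA / (|QM||QA|), giving 28.1°.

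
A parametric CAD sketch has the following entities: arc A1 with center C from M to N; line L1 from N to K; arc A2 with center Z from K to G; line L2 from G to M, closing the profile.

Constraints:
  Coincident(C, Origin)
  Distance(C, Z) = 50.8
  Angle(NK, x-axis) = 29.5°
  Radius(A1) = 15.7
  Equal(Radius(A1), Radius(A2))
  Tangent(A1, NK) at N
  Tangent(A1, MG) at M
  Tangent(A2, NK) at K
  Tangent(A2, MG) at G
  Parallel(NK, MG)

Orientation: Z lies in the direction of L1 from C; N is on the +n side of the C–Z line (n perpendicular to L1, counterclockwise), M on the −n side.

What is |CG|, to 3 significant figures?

53.2

The slot axis is L1's direction at 29.5°, so u = (cos 29.5°, sin 29.5°) = (0.870, 0.492) and n = (−sin 29.5°, cos 29.5°) = (-0.492, 0.870). C is at the origin and Z lies 50.8 along u from C, so Z = 50.8·u = (44.2, 25.0). Tangency of A1 to both parallel lines with radius 15.7 puts N and M at C ± 15.7·n: N = (-7.73, 13.7), M = (7.73, -13.7). Equal radii place K and G the same way about Z: K = Z + 15.7·n = (36.5, 38.7), G = Z − 15.7·n = (51.9, 11.4). Then |CG| = |G − C| = 53.2.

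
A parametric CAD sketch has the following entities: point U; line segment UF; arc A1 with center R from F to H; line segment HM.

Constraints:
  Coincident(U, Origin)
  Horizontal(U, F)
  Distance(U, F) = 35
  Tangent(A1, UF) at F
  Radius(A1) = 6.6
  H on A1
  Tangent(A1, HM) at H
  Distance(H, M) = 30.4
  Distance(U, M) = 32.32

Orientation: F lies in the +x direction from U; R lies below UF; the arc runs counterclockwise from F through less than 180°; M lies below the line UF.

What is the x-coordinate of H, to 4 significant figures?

29.34

U is at the origin; UF is horizontal with |UF| = 35.0 and F on the +x side, so F = (35.00, 0.000). Tangency of A1 to UF means the radius RF is perpendicular to UF, so R = F + (0, -6.6) = (35.00, -6.600). Since RH ⟂ HM (tangency), |RM| = √(6.6² + 30.4²) = 31.11 regardless of where H sits on A1. So M lies on both circle(U, 32.32) and circle(R, 31.11); the below-UF intersection is M = (13.70, -29.27). H is the foot of the tangent from M: H = (29.34, -3.204).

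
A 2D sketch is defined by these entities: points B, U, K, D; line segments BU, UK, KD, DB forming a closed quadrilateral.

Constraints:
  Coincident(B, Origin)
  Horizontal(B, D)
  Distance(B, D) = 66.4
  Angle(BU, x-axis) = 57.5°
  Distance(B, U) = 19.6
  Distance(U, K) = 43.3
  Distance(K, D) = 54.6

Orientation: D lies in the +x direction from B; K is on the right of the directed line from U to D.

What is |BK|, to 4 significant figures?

31.90

B is at the origin; B and D share the same y with |BD| = 66.4 and D in +x, so D = (66.4, 0). BU runs at 57.5° with |BU| = 19.6, so U = (10.53, 16.53). K is determined by |UK| = 43.3 and |KD| = 54.6 together: it lies at the intersection of circle(U, 43.3) and circle(D, 54.6). With |UD| = 58.26, the foot of the radical line on UD is 19.64 from U and the perpendicular offset is √(43.3² − 19.64²) = 38.59. Taking the right-of-UD solution: K = (18.41, -26.05).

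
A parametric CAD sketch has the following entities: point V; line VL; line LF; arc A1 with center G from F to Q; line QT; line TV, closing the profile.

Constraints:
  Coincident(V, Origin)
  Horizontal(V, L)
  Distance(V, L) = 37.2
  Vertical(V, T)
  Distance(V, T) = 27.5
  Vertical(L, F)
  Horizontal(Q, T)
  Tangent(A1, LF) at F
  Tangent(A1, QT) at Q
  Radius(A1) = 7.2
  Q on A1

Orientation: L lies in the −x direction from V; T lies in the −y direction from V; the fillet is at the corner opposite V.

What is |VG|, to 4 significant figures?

36.22

V and T share the same x with |VT| = 27.5 and T on the −y side, so T = (0.000, -27.50). The virtual corner opposite V is at (-37.20, -27.50). The tangent condition forces GF to be normal to LF and since A1 is tangent to QT there, GQ ⟂ QT, with radius 7.2, so the center G sits 7.2 in from both sides at G = (-30.00, -20.30). Then |VG| = |G − V| = 36.22.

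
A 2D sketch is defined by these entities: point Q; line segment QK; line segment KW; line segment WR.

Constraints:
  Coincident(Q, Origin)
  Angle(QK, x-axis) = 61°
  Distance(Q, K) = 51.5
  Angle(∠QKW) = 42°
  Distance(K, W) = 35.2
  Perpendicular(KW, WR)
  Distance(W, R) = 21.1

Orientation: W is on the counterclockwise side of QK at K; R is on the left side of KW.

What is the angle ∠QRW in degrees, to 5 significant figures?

167.05°

Q is at the origin; QK runs at 61.0° with length 51.5, so K = 51.5·(cos 61.0°, sin 61.0°) = (24.968, 45.043). ∠QKW = 42.0°, so KW runs at 61.0° + (180° − 42.0°) = 199.00° from the x-axis; with |KW| = 35.2, W = K + 35.2·(cos 199.00°, sin 199.00°) = (-8.3146, 33.583). KW ⟂ WR; with |WR| = 21.1 on the left of KW, R = W + 21.1·(0.32557, -0.94552) = (-1.4451, 13.632). Then cos ∠QRW = RQ·RW / (|RQ||RW|), giving 167.05°.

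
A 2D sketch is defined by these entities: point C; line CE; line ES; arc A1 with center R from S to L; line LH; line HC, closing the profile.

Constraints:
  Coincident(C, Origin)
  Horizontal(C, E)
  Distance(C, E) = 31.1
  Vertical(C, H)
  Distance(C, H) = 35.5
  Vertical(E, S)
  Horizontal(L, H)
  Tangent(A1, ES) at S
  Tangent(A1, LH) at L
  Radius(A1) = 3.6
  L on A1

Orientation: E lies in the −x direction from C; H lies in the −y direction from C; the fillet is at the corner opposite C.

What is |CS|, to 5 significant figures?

44.551

C is at the origin; CE is horizontal with |CE| = 31.1 and E on the −x side, so E = (-31.100, 0.0000). C and H share the same x with |CH| = 35.5 and H on the −y side, so H = (0.0000, -35.500). The virtual corner opposite C is at (-31.100, -35.500). The tangent condition forces RS to be normal to ES and A1 meets LH tangentially, so RL is at right angles to LH, with radius 3.6, so the center R sits 3.6 in from both sides at R = (-27.500, -31.900). That places the tangent points at S = (-31.100, -31.900) on ES and L = (-27.500, -35.500) on LH. Then |CS| = |S − C| = 44.551.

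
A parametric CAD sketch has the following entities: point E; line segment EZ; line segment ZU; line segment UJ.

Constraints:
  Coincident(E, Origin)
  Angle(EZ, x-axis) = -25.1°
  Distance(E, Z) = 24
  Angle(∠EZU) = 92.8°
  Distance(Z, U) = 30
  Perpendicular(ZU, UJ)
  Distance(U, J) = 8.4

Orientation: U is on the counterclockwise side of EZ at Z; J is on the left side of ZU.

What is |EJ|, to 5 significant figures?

34.845

E is at the origin; EZ runs at -25.1° with length 24.0, so Z = 24.0·(cos -25.1°, sin -25.1°) = (21.734, -10.181). ∠EZU = 92.8°, so ZU runs at -25.1° + (180° − 92.8°) = 62.100° from the x-axis; with |ZU| = 30.0, U = Z + 30.0·(cos 62.100°, sin 62.100°) = (35.772, 16.332). ZU is perpendicular to UJ; with |UJ| = 8.4 on the left of ZU, J = U + 8.4·(-0.88377, 0.46793) = (28.348, 20.263). Then |EJ| = |J − E| = 34.845.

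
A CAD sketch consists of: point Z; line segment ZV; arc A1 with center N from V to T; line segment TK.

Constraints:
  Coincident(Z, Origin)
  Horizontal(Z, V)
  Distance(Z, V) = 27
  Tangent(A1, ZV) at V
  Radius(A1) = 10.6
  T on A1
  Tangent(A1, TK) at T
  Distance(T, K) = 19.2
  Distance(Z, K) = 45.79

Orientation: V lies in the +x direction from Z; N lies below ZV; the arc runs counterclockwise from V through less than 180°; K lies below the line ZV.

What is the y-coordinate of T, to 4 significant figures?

-18.09

Checks: ∠(NV, VZ) = 90.00° ✓; |NT| = 10.60 ✓; ∠(NT, TK) = 90.00° ✓; |TK| = 19.20 ✓; |ZK| = 45.79 ✓.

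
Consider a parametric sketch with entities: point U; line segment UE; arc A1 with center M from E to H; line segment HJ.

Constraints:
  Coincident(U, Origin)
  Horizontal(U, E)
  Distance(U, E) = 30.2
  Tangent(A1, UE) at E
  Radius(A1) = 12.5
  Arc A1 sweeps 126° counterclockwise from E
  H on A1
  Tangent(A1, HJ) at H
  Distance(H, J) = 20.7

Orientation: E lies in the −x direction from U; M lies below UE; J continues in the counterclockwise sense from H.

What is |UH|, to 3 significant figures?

44.9

U is at the origin; UE is horizontal with |UE| = 30.2 and E on the −x side, so E = (-30.2, 0.00). Since A1 is tangent to UE there, ME ⟂ UE, so M = E + (0, -12.5) = (-30.2, -12.5). On A1, E sits at bearing 90° from M; a 126° counterclockwise sweep puts H at bearing 216°, so H = M + 12.5·(cos 216°, sin 216°) = (-40.3, -19.8). Then |UH| = |H − U| = 44.9.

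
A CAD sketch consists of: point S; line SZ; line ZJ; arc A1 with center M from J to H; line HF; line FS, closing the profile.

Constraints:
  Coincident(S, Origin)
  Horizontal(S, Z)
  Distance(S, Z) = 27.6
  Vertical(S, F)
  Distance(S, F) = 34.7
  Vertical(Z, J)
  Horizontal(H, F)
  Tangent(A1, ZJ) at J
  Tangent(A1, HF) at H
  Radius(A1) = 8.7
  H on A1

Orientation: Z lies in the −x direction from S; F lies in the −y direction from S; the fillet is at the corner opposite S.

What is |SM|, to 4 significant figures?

32.14

SF is vertical with |SF| = 34.7 and F on the −y side, so F = (0.000, -34.70). The virtual corner opposite S is at (-27.60, -34.70). Since A1 is tangent to ZJ there, MJ ⟂ ZJ and tangency of A1 to HF means the radius MH is perpendicular to HF, with radius 8.7, so the center M sits 8.7 in from both sides at M = (-18.90, -26.00). Then |SM| = |M − S| = 32.14.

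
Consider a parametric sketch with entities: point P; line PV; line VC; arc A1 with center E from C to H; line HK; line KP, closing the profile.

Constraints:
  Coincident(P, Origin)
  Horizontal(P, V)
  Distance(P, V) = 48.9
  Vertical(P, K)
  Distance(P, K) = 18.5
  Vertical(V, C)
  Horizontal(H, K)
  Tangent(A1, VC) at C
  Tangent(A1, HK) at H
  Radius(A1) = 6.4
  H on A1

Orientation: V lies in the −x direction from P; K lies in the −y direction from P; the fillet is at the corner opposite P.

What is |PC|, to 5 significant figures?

50.375

The virtual corner opposite P is at (-48.900, -18.500). The tangent condition forces EC to be normal to VC and since A1 is tangent to HK there, EH ⟂ HK, with radius 6.4, so the center E sits 6.4 in from both sides at E = (-42.500, -12.100). That places the tangent points at C = (-48.900, -12.100) on VC and H = (-42.500, -18.500) on HK. Then |PC| = |C − P| = 50.375.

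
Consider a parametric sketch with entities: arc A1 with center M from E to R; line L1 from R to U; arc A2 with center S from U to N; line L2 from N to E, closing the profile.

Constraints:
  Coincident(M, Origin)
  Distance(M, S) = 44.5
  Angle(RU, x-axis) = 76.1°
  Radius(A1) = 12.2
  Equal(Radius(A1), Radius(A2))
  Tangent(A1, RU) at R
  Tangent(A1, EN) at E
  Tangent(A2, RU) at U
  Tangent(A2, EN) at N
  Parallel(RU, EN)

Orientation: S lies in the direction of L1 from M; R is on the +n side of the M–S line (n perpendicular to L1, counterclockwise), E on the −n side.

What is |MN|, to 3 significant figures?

46.1

Tangency of A1 to both parallel lines with radius 12.2 puts R and E at M ± 12.2·n: R = (-11.8, 2.93), E = (11.8, -2.93). Equal radii place U and N the same way about S: U = S + 12.2·n = (-1.15, 46.1), N = S − 12.2·n = (22.5, 40.3). Then |MN| = |N − M| = 46.1.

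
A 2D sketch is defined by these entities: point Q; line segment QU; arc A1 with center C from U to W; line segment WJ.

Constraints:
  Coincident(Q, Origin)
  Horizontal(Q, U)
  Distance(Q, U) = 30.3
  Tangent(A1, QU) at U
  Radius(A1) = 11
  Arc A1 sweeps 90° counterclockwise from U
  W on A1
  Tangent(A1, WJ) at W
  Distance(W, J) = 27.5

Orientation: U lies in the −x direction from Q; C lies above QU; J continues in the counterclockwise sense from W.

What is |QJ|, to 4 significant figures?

43.07

On A1, U sits at bearing -90° from C; a 90° counterclockwise sweep puts W at bearing 0°, so W = C + 11.0·(cos 0°, sin 0°) = (-19.30, 11.00). The tangent condition forces CW to be normal to WJ, so WJ runs along (−sin 0°, cos 0°); with |WJ| = 27.5, J = (-19.30, 38.50). Then |QJ| = |J − Q| = 43.07.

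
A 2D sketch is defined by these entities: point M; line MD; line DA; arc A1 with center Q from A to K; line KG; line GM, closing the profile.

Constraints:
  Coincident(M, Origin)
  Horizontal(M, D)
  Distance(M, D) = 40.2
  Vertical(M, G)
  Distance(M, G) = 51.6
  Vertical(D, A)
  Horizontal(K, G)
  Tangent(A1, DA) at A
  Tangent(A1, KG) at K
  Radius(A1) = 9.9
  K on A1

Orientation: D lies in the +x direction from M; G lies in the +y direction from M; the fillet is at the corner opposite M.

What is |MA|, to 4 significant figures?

57.92

M is at the origin; M and D share the same y with |MD| = 40.2 and D on the +x side, so D = (40.20, 0.000). MG is vertical with |MG| = 51.6 and G on the +y side, so G = (0.000, 51.60). The virtual corner opposite M is at (40.20, 51.60). Tangency of A1 to DA means the radius QA is perpendicular to DA and the tangent condition forces QK to be normal to KG, with radius 9.9, so the center Q sits 9.9 in from both sides at Q = (30.30, 41.70). That places the tangent points at A = (40.20, 41.70) on DA and K = (30.30, 51.60) on KG. Then |MA| = |A − M| = 57.92.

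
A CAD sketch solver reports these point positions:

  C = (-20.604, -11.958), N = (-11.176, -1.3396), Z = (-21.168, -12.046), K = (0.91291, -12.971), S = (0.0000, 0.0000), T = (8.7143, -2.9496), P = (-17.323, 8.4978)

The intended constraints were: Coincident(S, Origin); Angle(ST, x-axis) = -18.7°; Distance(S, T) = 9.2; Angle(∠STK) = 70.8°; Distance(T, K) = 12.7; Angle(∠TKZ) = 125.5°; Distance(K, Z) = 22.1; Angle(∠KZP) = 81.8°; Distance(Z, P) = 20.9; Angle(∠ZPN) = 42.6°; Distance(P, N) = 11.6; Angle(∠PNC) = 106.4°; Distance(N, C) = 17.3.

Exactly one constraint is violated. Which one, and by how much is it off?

Distance(N, C) = 17.3 — off by 3.10.

S = (0.00, 0.00) ✓; ST at -18.70° ✓; |ST| = 9.200 ✓; ∠STK = 70.80° ✓; |TK| = 12.70 ✓; ∠TKZ = 125.5° ✓; |KZ| = 22.10 ✓; ∠KZP = 81.80° ✓; |ZP| = 20.90 ✓; ∠ZPN = 42.60° ✓; |PN| = 11.60 ✓; ∠PNC = 106.4° ✓; |NC| = 14.20 ✗.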